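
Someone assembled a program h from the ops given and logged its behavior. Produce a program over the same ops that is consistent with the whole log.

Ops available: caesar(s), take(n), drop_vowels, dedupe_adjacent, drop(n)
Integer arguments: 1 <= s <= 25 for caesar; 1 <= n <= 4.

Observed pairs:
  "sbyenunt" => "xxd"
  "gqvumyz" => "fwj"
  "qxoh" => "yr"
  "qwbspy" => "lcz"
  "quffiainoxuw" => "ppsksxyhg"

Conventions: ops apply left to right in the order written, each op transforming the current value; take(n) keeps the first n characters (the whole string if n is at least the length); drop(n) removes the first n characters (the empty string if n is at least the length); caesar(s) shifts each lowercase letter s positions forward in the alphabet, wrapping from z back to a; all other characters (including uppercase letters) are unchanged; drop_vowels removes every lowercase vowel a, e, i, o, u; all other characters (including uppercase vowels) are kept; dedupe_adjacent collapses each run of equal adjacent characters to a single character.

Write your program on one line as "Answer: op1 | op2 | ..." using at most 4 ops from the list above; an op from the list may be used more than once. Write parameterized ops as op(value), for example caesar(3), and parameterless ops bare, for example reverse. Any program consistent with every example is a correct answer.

caesar(10) | drop(1) | drop(1) | drop_vowels

Check, running the answer program on each example:
  "sbyenunt" -> "clioxexd" -> "lioxexd" -> "ioxexd" -> "xxd"
  "gqvumyz" -> "qafewij" -> "afewij" -> "fewij" -> "fwj"
  "qxoh" -> "ahyr" -> "hyr" -> "yr" -> "yr"
  "qwbspy" -> "aglczi" -> "glczi" -> "lczi" -> "lcz"
  "quffiainoxuw" -> "aeppsksxyheg" -> "eppsksxyheg" -> "ppsksxyheg" -> "ppsksxyhg"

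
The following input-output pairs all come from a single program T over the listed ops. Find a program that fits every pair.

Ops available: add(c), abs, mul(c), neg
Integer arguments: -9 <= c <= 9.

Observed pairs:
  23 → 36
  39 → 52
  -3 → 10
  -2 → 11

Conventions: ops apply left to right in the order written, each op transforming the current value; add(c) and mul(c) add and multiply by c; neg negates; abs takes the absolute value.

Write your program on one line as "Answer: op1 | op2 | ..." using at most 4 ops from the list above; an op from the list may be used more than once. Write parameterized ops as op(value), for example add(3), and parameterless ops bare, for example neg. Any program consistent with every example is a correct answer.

neg | add(-8) | add(-5) | neg

Check, running the answer program on each example:
  23 -> -23 -> -31 -> -36 -> 36
  39 -> -39 -> -47 -> -52 -> 52
  -3 -> 3 -> -5 -> -10 -> 10
  -2 -> 2 -> -6 -> -11 -> 11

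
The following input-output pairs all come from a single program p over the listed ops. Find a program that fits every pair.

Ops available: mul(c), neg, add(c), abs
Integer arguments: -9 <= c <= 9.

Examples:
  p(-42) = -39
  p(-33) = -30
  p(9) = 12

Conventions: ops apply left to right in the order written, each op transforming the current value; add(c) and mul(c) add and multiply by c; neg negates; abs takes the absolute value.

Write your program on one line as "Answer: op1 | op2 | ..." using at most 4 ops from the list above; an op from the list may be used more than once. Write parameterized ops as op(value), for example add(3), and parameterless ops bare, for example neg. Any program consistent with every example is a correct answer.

neg | add(5) | add(-8) | neg

Check, running the answer program on each example:
  -42 -> 42 -> 47 -> 39 -> -39
  -33 -> 33 -> 38 -> 30 -> -30
  9 -> -9 -> -4 -> -12 -> 12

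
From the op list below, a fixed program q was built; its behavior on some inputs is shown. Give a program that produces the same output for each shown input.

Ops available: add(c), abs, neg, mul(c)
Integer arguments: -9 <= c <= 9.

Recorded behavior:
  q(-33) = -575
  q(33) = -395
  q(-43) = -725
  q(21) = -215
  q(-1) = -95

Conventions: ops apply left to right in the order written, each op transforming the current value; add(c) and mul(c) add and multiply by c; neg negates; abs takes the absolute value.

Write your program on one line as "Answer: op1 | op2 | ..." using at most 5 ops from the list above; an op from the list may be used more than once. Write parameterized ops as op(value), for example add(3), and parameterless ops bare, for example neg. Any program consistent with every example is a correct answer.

add(-6) | mul(3) | abs | add(-2) | mul(-5)

Check, running the answer program on each example:
  -33 -> -39 -> -117 -> 117 -> 115 -> -575
  33 -> 27 -> 81 -> 81 -> 79 -> -395
  -43 -> -49 -> -147 -> 147 -> 145 -> -725
  21 -> 15 -> 45 -> 45 -> 43 -> -215
  -1 -> -7 -> -21 -> 21 -> 19 -> -95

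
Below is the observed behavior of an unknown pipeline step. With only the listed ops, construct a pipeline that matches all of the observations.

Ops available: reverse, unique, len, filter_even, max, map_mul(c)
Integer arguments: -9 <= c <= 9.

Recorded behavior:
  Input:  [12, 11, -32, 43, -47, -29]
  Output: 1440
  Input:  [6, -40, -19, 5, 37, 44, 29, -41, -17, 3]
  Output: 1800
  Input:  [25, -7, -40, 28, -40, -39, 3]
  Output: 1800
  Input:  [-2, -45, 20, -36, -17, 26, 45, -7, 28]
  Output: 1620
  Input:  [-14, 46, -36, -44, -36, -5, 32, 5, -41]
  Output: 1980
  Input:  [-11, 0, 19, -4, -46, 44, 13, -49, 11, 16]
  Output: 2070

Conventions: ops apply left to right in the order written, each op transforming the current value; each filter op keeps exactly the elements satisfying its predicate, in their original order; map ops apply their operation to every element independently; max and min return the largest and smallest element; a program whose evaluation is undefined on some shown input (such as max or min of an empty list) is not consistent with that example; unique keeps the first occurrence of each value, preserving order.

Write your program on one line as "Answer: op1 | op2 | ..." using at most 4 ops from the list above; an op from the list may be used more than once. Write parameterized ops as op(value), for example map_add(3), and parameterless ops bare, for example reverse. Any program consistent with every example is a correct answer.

map_mul(-9) | filter_even | map_mul(5) | max

Check, running the answer program on each example:
  [12, 11, -32, 43, -47, -29] -> [-108, -99, 288, -387, 423, 261] -> [-108, 288] -> [-540, 1440] -> 1440
  [6, -40, -19, 5, 37, 44, 29, -41, -17, 3] -> [-54, 360, 171, -45, -333, -396, -261, 369, 153, -27] -> [-54, 360, -396] -> [-270, 1800, -1980] -> 1800
  [25, -7, -40, 28, -40, -39, 3] -> [-225, 63, 360, -252, 360, 351, -27] -> [360, -252, 360] -> [1800, -1260, 1800] -> 1800
  [-2, -45, 20, -36, -17, 26, 45, -7, 28] -> [18, 405, -180, 324, 153, -234, -405, 63, -252] -> [18, -180, 324, -234, -252] -> [90, -900, 1620, -1170, -1260] -> 1620
  [-14, 46, -36, -44, -36, -5, 32, 5, -41] -> [126, -414, 324, 396, 324, 45, -288, -45, 369] -> [126, -414, 324, 396, 324, -288] -> [630, -2070, 1620, 1980, 1620, -1440] -> 1980
  [-11, 0, 19, -4, -46, 44, 13, -49, 11, 16] -> [99, 0, -171, 36, 414, -396, -117, 441, -99, -144] -> [0, 36, 414, -396, -144] -> [0, 180, 2070, -1980, -720] -> 2070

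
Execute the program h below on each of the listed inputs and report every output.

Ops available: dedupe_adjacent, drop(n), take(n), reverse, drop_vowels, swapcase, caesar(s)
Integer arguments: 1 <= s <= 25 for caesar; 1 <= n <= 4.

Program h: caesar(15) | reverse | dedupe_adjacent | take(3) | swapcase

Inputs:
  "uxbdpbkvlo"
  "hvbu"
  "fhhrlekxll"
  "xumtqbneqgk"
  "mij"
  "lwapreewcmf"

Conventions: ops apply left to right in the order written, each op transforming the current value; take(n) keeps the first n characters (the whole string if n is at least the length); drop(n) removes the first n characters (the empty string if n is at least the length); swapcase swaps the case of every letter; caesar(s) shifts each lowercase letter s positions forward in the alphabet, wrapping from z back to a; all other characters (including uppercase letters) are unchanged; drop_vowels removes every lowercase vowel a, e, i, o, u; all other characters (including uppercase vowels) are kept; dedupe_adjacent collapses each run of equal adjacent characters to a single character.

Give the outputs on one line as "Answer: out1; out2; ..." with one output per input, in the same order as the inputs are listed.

"DAK"; "JQK"; "AMZ"; "ZVF"; "YXB"; "UBR"

Execution, op by op:
  "uxbdpbkvlo" -> "jmqseqzkad" -> "dakzqesqmj" -> "dakzqesqmj" -> "dak" -> "DAK"
  "hvbu" -> "wkqj" -> "jqkw" -> "jqkw" -> "jqk" -> "JQK"
  "fhhrlekxll" -> "uwwgatzmaa" -> "aamztagwwu" -> "amztagwu" -> "amz" -> "AMZ"
  "xumtqbneqgk" -> "mjbifqctfvz" -> "zvftcqfibjm" -> "zvftcqfibjm" -> "zvf" -> "ZVF"
  "mij" -> "bxy" -> "yxb" -> "yxb" -> "yxb" -> "YXB"
  "lwapreewcmf" -> "alpegttlrbu" -> "ubrlttgepla" -> "ubrltgepla" -> "ubr" -> "UBR"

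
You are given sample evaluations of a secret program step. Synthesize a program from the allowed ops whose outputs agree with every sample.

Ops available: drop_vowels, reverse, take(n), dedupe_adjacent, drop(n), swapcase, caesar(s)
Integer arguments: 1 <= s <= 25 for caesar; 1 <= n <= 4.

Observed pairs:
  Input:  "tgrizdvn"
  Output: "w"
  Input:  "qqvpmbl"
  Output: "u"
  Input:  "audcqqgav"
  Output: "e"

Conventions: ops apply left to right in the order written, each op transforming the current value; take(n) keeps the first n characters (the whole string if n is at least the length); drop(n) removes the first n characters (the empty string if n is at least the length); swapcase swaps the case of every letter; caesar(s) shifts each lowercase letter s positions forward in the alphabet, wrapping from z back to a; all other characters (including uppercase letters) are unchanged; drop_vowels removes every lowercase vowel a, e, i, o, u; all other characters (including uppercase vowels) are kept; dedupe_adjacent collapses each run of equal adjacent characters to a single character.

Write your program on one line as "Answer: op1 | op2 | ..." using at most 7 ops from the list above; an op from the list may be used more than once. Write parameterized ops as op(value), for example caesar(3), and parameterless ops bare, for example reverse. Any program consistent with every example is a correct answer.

swapcase | dedupe_adjacent | swapcase | reverse | take(1) | caesar(9)

Check, running the answer program on each example:
  "tgrizdvn" -> "TGRIZDVN" -> "TGRIZDVN" -> "tgrizdvn" -> "nvdzirgt" -> "n" -> "w"
  "qqvpmbl" -> "QQVPMBL" -> "QVPMBL" -> "qvpmbl" -> "lbmpvq" -> "l" -> "u"
  "audcqqgav" -> "AUDCQQGAV" -> "AUDCQGAV" -> "audcqgav" -> "vagqcdua" -> "v" -> "e"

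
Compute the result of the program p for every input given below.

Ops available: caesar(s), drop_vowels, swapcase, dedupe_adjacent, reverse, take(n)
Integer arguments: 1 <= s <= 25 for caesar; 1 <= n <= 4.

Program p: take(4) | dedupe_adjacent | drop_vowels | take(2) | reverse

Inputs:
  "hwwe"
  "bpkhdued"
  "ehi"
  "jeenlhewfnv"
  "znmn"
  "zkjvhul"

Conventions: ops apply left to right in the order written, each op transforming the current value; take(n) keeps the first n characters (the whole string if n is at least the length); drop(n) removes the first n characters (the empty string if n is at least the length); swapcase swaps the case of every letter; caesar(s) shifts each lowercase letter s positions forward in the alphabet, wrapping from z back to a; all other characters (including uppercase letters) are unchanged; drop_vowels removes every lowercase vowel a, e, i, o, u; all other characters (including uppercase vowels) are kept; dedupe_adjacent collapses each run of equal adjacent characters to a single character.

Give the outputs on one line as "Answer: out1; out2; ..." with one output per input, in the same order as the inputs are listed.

"wh"; "pb"; "h"; "nj"; "nz"; "kz"

Execution, op by op:
  "hwwe" -> "hwwe" -> "hwe" -> "hw" -> "hw" -> "wh"
  "bpkhdued" -> "bpkh" -> "bpkh" -> "bpkh" -> "bp" -> "pb"
  "ehi" -> "ehi" -> "ehi" -> "h" -> "h" -> "h"
  "jeenlhewfnv" -> "jeen" -> "jen" -> "jn" -> "jn" -> "nj"
  "znmn" -> "znmn" -> "znmn" -> "znmn" -> "zn" -> "nz"
  "zkjvhul" -> "zkjv" -> "zkjv" -> "zkjv" -> "zk" -> "kz"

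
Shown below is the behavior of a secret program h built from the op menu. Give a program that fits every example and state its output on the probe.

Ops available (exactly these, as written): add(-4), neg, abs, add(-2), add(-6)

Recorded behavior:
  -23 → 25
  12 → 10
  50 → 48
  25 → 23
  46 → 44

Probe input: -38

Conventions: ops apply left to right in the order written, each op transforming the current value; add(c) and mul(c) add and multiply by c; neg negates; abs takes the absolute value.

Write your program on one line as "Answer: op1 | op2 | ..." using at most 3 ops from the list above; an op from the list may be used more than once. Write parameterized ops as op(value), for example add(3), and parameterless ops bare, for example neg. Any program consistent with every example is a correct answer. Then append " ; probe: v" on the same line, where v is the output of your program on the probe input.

add(-2) | neg | abs ; probe: 40

Check, running the answer program on each example:
  -23 -> -25 -> 25 -> 25
  12 -> 10 -> -10 -> 10
  50 -> 48 -> -48 -> 48
  25 -> 23 -> -23 -> 23
  46 -> 44 -> -44 -> 44
  probe: -38 -> -40 -> 40 -> 40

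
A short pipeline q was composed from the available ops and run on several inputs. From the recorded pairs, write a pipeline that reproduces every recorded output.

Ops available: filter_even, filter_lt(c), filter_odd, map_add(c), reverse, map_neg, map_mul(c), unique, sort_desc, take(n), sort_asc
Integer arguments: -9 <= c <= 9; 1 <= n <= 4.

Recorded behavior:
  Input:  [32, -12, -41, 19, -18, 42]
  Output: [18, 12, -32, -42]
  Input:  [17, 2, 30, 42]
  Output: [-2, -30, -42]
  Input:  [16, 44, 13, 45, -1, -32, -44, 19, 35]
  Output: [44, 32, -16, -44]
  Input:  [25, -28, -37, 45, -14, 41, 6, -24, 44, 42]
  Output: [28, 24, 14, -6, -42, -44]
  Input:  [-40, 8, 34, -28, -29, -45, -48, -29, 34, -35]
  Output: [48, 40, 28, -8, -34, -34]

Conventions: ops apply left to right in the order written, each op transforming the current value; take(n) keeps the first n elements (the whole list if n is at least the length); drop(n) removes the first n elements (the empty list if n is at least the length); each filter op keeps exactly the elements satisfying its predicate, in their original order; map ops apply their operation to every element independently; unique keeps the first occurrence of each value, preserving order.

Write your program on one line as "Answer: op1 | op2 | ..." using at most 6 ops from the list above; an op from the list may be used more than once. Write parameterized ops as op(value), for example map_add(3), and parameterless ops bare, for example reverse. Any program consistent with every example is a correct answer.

filter_even | reverse | map_neg | sort_asc | sort_desc

Check, running the answer program on each example:
  [32, -12, -41, 19, -18, 42] -> [32, -12, -18, 42] -> [42, -18, -12, 32] -> [-42, 18, 12, -32] -> [-42, -32, 12, 18] -> [18, 12, -32, -42]
  [17, 2, 30, 42] -> [2, 30, 42] -> [42, 30, 2] -> [-42, -30, -2] -> [-42, -30, -2] -> [-2, -30, -42]
  [16, 44, 13, 45, -1, -32, -44, 19, 35] -> [16, 44, -32, -44] -> [-44, -32, 44, 16] -> [44, 32, -44, -16] -> [-44, -16, 32, 44] -> [44, 32, -16, -44]
  [25, -28, -37, 45, -14, 41, 6, -24, 44, 42] -> [-28, -14, 6, -24, 44, 42] -> [42, 44, -24, 6, -14, -28] -> [-42, -44, 24, -6, 14, 28] -> [-44, -42, -6, 14, 24, 28] -> [28, 24, 14, -6, -42, -44]
  [-40, 8, 34, -28, -29, -45, -48, -29, 34, -35] -> [-40, 8, 34, -28, -48, 34] -> [34, -48, -28, 34, 8, -40] -> [-34, 48, 28, -34, -8, 40] -> [-34, -34, -8, 28, 40, 48] -> [48, 40, 28, -8, -34, -34]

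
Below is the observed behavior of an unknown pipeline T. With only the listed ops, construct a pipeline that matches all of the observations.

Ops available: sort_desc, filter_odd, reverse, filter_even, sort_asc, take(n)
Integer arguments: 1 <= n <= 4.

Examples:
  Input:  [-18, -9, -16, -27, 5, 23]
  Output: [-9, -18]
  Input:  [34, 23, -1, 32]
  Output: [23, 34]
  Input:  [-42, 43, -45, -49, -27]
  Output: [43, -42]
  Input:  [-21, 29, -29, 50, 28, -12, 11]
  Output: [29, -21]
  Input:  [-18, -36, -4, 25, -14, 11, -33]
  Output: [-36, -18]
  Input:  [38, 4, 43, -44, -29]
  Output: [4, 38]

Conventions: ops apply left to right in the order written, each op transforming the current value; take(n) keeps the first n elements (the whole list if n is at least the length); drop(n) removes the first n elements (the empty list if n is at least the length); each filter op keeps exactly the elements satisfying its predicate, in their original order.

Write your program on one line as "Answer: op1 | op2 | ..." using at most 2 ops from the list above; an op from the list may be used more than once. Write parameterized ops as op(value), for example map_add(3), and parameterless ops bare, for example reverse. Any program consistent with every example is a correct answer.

take(2) | reverse

Check, running the answer program on each example:
  [-18, -9, -16, -27, 5, 23] -> [-18, -9] -> [-9, -18]
  [34, 23, -1, 32] -> [34, 23] -> [23, 34]
  [-42, 43, -45, -49, -27] -> [-42, 43] -> [43, -42]
  [-21, 29, -29, 50, 28, -12, 11] -> [-21, 29] -> [29, -21]
  [-18, -36, -4, 25, -14, 11, -33] -> [-18, -36] -> [-36, -18]
  [38, 4, 43, -44, -29] -> [38, 4] -> [4, 38]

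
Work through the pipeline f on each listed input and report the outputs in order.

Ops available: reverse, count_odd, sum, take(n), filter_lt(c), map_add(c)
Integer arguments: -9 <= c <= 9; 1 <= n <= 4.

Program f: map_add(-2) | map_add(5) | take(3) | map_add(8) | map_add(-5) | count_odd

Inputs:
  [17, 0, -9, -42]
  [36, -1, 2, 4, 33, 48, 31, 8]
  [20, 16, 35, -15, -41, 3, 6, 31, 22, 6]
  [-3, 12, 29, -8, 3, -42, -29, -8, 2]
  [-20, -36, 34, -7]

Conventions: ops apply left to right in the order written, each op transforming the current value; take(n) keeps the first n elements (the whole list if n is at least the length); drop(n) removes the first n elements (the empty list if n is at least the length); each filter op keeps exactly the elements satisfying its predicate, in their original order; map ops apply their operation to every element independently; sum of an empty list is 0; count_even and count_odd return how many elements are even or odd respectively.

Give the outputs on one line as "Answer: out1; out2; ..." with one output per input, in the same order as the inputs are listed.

Execution, op by op:
  [17, 0, -9, -42] -> [15, -2, -11, -44] -> [20, 3, -6, -39] -> [20, 3, -6] -> [28, 11, 2] -> [23, 6, -3] -> 2
  [36, -1, 2, 4, 33, 48, 31, 8] -> [34, -3, 0, 2, 31, 46, 29, 6] -> [39, 2, 5, 7, 36, 51, 34, 11] -> [39, 2, 5] -> [47, 10, 13] -> [42, 5, 8] -> 1
  [20, 16, 35, -15, -41, 3, 6, 31, 22, 6] -> [18, 14, 33, -17, -43, 1, 4, 29, 20, 4] -> [23, 19, 38, -12, -38, 6, 9, 34, 25, 9] -> [23, 19, 38] -> [31, 27, 46] -> [26, 22, 41] -> 1
  [-3, 12, 29, -8, 3, -42, -29, -8, 2] -> [-5, 10, 27, -10, 1, -44, -31, -10, 0] -> [0, 15, 32, -5, 6, -39, -26, -5, 5] -> [0, 15, 32] -> [8, 23, 40] -> [3, 18, 35] -> 2
  [-20, -36, 34, -7] -> [-22, -38, 32, -9] -> [-17, -33, 37, -4] -> [-17, -33, 37] -> [-9, -25, 45] -> [-14, -30, 40] -> 0

2; 1; 1; 2; 0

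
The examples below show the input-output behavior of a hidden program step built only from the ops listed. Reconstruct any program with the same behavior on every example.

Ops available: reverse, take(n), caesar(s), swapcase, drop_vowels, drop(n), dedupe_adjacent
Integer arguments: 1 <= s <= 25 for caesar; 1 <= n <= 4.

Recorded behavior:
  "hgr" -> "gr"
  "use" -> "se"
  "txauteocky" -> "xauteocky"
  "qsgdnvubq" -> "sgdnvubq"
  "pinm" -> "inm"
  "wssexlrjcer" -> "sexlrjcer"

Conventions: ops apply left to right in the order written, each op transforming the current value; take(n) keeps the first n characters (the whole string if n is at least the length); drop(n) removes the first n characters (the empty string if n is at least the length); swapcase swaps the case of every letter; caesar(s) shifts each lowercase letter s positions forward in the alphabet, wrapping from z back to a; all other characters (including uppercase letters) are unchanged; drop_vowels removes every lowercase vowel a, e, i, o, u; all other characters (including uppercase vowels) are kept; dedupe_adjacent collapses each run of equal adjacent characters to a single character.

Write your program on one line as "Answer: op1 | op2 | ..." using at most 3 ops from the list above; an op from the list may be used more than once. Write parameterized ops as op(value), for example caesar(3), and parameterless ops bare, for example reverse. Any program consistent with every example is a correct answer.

drop(1) | dedupe_adjacent

Check, running the answer program on each example:
  "hgr" -> "gr" -> "gr"
  "use" -> "se" -> "se"
  "txauteocky" -> "xauteocky" -> "xauteocky"
  "qsgdnvubq" -> "sgdnvubq" -> "sgdnvubq"
  "pinm" -> "inm" -> "inm"
  "wssexlrjcer" -> "ssexlrjcer" -> "sexlrjcer"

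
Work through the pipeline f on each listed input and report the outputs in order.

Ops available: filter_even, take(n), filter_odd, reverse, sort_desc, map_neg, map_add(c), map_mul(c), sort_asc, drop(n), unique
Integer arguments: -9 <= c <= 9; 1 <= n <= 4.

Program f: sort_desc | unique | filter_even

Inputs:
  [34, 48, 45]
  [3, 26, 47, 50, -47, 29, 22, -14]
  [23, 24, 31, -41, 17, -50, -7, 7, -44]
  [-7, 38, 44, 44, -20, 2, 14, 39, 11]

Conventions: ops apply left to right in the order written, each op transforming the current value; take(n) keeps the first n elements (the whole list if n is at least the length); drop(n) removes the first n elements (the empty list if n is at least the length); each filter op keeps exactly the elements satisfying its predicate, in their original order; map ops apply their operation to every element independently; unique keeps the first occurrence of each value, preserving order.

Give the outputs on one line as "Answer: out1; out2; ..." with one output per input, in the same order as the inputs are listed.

Execution, op by op:
  [34, 48, 45] -> [48, 45, 34] -> [48, 45, 34] -> [48, 34]
  [3, 26, 47, 50, -47, 29, 22, -14] -> [50, 47, 29, 26, 22, 3, -14, -47] -> [50, 47, 29, 26, 22, 3, -14, -47] -> [50, 26, 22, -14]
  [23, 24, 31, -41, 17, -50, -7, 7, -44] -> [31, 24, 23, 17, 7, -7, -41, -44, -50] -> [31, 24, 23, 17, 7, -7, -41, -44, -50] -> [24, -44, -50]
  [-7, 38, 44, 44, -20, 2, 14, 39, 11] -> [44, 44, 39, 38, 14, 11, 2, -7, -20] -> [44, 39, 38, 14, 11, 2, -7, -20] -> [44, 38, 14, 2, -20]

[48, 34]; [50, 26, 22, -14]; [24, -44, -50]; [44, 38, 14, 2, -20]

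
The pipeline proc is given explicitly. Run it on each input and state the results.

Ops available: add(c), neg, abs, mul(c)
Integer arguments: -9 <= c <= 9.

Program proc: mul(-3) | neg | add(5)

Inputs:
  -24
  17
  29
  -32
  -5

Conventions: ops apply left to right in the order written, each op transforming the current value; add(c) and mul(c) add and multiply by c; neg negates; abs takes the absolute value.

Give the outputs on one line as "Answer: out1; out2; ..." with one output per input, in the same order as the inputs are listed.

-67; 56; 92; -91; -10

Execution, op by op:
  -24 -> 72 -> -72 -> -67
  17 -> -51 -> 51 -> 56
  29 -> -87 -> 87 -> 92
  -32 -> 96 -> -96 -> -91
  -5 -> 15 -> -15 -> -10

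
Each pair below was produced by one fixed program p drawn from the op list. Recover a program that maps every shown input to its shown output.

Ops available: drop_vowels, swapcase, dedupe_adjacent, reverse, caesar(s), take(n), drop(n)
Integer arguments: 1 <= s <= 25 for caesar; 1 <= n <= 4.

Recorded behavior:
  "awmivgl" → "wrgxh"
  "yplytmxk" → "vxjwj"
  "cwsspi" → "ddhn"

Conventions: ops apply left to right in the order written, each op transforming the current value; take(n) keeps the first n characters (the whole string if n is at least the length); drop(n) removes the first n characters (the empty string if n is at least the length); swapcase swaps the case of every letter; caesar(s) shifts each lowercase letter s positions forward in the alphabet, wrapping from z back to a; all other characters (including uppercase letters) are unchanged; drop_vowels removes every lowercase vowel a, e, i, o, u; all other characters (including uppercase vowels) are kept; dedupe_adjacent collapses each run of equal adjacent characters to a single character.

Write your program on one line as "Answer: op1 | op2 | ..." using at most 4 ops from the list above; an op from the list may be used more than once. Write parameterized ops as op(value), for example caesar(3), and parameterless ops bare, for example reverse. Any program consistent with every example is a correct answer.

reverse | drop_vowels | caesar(11) | drop_vowels

Check, running the answer program on each example:
  "awmivgl" -> "lgvimwa" -> "lgvmw" -> "wrgxh" -> "wrgxh"
  "yplytmxk" -> "kxmtylpy" -> "kxmtylpy" -> "vixejwaj" -> "vxjwj"
  "cwsspi" -> "ipsswc" -> "psswc" -> "addhn" -> "ddhn"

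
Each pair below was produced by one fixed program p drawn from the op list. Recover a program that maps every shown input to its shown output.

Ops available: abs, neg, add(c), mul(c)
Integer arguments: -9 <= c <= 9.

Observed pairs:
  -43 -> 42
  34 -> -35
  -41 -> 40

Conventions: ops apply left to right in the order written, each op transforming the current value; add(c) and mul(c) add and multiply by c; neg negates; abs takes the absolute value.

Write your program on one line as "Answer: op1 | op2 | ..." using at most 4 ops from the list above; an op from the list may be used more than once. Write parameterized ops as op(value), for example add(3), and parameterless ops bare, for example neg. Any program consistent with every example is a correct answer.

add(9) | add(-8) | mul(-1)

Check, running the answer program on each example:
  -43 -> -34 -> -42 -> 42
  34 -> 43 -> 35 -> -35
  -41 -> -32 -> -40 -> 40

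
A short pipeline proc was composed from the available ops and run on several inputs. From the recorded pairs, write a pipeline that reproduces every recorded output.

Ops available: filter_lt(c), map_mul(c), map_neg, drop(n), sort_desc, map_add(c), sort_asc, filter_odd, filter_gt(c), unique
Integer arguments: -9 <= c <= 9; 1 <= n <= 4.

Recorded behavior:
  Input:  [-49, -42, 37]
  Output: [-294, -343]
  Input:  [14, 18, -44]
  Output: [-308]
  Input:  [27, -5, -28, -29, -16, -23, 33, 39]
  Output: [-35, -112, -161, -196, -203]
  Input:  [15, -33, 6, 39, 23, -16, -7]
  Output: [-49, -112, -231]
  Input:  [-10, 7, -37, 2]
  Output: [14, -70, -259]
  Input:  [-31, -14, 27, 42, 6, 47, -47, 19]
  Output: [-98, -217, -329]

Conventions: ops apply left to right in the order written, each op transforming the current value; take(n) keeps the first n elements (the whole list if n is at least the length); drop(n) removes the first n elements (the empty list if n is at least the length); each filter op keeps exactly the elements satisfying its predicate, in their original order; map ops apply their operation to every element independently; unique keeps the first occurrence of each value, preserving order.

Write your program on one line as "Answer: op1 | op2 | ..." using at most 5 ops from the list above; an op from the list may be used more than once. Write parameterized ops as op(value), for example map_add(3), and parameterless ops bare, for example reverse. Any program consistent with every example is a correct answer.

filter_lt(4) | map_mul(7) | sort_asc | sort_desc

Check, running the answer program on each example:
  [-49, -42, 37] -> [-49, -42] -> [-343, -294] -> [-343, -294] -> [-294, -343]
  [14, 18, -44] -> [-44] -> [-308] -> [-308] -> [-308]
  [27, -5, -28, -29, -16, -23, 33, 39] -> [-5, -28, -29, -16, -23] -> [-35, -196, -203, -112, -161] -> [-203, -196, -161, -112, -35] -> [-35, -112, -161, -196, -203]
  [15, -33, 6, 39, 23, -16, -7] -> [-33, -16, -7] -> [-231, -112, -49] -> [-231, -112, -49] -> [-49, -112, -231]
  [-10, 7, -37, 2] -> [-10, -37, 2] -> [-70, -259, 14] -> [-259, -70, 14] -> [14, -70, -259]
  [-31, -14, 27, 42, 6, 47, -47, 19] -> [-31, -14, -47] -> [-217, -98, -329] -> [-329, -217, -98] -> [-98, -217, -329]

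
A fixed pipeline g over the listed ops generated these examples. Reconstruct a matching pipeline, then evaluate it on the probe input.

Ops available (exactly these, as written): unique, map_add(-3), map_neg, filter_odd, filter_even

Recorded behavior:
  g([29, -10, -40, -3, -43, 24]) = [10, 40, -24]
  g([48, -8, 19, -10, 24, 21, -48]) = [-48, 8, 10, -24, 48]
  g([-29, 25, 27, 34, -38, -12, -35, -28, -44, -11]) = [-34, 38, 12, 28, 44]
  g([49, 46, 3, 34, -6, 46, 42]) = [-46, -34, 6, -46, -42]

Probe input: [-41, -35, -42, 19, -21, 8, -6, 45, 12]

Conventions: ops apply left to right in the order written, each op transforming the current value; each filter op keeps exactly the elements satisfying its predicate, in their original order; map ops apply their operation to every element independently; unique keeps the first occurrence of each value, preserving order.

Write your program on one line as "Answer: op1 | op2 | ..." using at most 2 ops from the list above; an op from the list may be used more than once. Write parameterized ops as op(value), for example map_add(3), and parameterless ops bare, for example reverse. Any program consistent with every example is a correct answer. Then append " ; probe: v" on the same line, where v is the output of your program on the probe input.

map_neg | filter_even ; probe: [42, -8, 6, -12]

Check, running the answer program on each example:
  [29, -10, -40, -3, -43, 24] -> [-29, 10, 40, 3, 43, -24] -> [10, 40, -24]
  [48, -8, 19, -10, 24, 21, -48] -> [-48, 8, -19, 10, -24, -21, 48] -> [-48, 8, 10, -24, 48]
  [-29, 25, 27, 34, -38, -12, -35, -28, -44, -11] -> [29, -25, -27, -34, 38, 12, 35, 28, 44, 11] -> [-34, 38, 12, 28, 44]
  [49, 46, 3, 34, -6, 46, 42] -> [-49, -46, -3, -34, 6, -46, -42] -> [-46, -34, 6, -46, -42]
  probe: [-41, -35, -42, 19, -21, 8, -6, 45, 12] -> [41, 35, 42, -19, 21, -8, 6, -45, -12] -> [42, -8, 6, -12]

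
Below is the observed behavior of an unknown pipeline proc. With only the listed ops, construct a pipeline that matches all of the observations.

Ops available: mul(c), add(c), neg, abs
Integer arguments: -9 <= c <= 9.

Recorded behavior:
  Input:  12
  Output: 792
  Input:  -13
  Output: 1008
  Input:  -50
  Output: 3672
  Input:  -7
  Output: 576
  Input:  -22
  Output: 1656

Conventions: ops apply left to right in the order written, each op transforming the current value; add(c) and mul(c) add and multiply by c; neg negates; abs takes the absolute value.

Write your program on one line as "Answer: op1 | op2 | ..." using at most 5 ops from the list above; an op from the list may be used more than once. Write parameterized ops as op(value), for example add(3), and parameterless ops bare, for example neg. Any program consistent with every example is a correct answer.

add(-1) | mul(-2) | mul(-4) | mul(9) | abs

Check, running the answer program on each example:
  12 -> 11 -> -22 -> 88 -> 792 -> 792
  -13 -> -14 -> 28 -> -112 -> -1008 -> 1008
  -50 -> -51 -> 102 -> -408 -> -3672 -> 3672
  -7 -> -8 -> 16 -> -64 -> -576 -> 576
  -22 -> -23 -> 46 -> -184 -> -1656 -> 1656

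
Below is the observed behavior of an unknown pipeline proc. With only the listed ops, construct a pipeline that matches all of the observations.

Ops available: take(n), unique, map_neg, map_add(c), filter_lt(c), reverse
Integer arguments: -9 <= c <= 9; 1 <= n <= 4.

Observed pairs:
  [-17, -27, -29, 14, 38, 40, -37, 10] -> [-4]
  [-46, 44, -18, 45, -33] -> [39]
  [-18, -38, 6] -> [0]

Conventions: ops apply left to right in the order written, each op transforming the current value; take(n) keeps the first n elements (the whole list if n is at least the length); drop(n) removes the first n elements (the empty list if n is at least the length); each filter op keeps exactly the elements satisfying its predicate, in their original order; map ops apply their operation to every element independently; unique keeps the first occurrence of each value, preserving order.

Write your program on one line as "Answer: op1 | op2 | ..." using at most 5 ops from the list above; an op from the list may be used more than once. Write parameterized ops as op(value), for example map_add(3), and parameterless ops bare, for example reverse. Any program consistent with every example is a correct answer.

reverse | take(1) | map_add(-6) | map_neg

Check, running the answer program on each example:
  [-17, -27, -29, 14, 38, 40, -37, 10] -> [10, -37, 40, 38, 14, -29, -27, -17] -> [10] -> [4] -> [-4]
  [-46, 44, -18, 45, -33] -> [-33, 45, -18, 44, -46] -> [-33] -> [-39] -> [39]
  [-18, -38, 6] -> [6, -38, -18] -> [6] -> [0] -> [0]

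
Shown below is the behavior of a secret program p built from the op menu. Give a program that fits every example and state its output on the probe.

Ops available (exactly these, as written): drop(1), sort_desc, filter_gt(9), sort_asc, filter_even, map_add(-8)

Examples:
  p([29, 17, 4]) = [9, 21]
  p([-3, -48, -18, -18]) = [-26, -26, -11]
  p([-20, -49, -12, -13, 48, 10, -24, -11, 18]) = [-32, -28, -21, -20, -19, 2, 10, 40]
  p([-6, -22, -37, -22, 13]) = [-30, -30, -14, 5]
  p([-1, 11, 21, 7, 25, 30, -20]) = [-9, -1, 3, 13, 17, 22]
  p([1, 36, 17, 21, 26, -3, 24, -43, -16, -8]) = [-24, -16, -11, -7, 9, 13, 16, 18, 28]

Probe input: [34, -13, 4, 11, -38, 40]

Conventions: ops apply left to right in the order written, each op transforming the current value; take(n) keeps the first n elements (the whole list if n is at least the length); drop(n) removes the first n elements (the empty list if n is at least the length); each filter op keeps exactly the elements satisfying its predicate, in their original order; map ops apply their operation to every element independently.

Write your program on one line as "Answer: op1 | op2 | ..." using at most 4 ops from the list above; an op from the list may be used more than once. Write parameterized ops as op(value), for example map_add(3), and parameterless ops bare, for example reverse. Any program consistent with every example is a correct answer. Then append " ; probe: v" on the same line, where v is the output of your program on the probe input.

sort_asc | drop(1) | map_add(-8) ; probe: [-21, -4, 3, 26, 32]

Check, running the answer program on each example:
  [29, 17, 4] -> [4, 17, 29] -> [17, 29] -> [9, 21]
  [-3, -48, -18, -18] -> [-48, -18, -18, -3] -> [-18, -18, -3] -> [-26, -26, -11]
  [-20, -49, -12, -13, 48, 10, -24, -11, 18] -> [-49, -24, -20, -13, -12, -11, 10, 18, 48] -> [-24, -20, -13, -12, -11, 10, 18, 48] -> [-32, -28, -21, -20, -19, 2, 10, 40]
  [-6, -22, -37, -22, 13] -> [-37, -22, -22, -6, 13] -> [-22, -22, -6, 13] -> [-30, -30, -14, 5]
  [-1, 11, 21, 7, 25, 30, -20] -> [-20, -1, 7, 11, 21, 25, 30] -> [-1, 7, 11, 21, 25, 30] -> [-9, -1, 3, 13, 17, 22]
  [1, 36, 17, 21, 26, -3, 24, -43, -16, -8] -> [-43, -16, -8, -3, 1, 17, 21, 24, 26, 36] -> [-16, -8, -3, 1, 17, 21, 24, 26, 36] -> [-24, -16, -11, -7, 9, 13, 16, 18, 28]
  probe: [34, -13, 4, 11, -38, 40] -> [-38, -13, 4, 11, 34, 40] -> [-13, 4, 11, 34, 40] -> [-21, -4, 3, 26, 32]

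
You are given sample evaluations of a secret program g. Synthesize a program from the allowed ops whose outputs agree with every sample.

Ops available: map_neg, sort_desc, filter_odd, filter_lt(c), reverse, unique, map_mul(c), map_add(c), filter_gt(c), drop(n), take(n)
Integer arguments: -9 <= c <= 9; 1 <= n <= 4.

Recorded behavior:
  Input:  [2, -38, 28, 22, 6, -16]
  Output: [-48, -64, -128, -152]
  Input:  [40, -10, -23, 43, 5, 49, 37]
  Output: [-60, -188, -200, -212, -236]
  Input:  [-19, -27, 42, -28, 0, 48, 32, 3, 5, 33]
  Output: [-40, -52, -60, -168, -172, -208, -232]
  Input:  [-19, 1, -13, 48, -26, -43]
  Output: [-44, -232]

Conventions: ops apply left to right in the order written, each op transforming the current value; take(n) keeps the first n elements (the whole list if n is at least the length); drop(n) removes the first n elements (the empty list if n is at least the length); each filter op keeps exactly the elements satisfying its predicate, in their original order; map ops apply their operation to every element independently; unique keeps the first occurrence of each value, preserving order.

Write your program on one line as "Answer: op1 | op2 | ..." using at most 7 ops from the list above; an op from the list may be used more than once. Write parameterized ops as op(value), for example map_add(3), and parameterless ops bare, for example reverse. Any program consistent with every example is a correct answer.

map_add(8) | reverse | filter_gt(5) | map_add(2) | map_mul(-4) | sort_desc

Check, running the answer program on each example:
  [2, -38, 28, 22, 6, -16] -> [10, -30, 36, 30, 14, -8] -> [-8, 14, 30, 36, -30, 10] -> [14, 30, 36, 10] -> [16, 32, 38, 12] -> [-64, -128, -152, -48] -> [-48, -64, -128, -152]
  [40, -10, -23, 43, 5, 49, 37] -> [48, -2, -15, 51, 13, 57, 45] -> [45, 57, 13, 51, -15, -2, 48] -> [45, 57, 13, 51, 48] -> [47, 59, 15, 53, 50] -> [-188, -236, -60, -212, -200] -> [-60, -188, -200, -212, -236]
  [-19, -27, 42, -28, 0, 48, 32, 3, 5, 33] -> [-11, -19, 50, -20, 8, 56, 40, 11, 13, 41] -> [41, 13, 11, 40, 56, 8, -20, 50, -19, -11] -> [41, 13, 11, 40, 56, 8, 50] -> [43, 15, 13, 42, 58, 10, 52] -> [-172, -60, -52, -168, -232, -40, -208] -> [-40, -52, -60, -168, -172, -208, -232]
  [-19, 1, -13, 48, -26, -43] -> [-11, 9, -5, 56, -18, -35] -> [-35, -18, 56, -5, 9, -11] -> [56, 9] -> [58, 11] -> [-232, -44] -> [-44, -232]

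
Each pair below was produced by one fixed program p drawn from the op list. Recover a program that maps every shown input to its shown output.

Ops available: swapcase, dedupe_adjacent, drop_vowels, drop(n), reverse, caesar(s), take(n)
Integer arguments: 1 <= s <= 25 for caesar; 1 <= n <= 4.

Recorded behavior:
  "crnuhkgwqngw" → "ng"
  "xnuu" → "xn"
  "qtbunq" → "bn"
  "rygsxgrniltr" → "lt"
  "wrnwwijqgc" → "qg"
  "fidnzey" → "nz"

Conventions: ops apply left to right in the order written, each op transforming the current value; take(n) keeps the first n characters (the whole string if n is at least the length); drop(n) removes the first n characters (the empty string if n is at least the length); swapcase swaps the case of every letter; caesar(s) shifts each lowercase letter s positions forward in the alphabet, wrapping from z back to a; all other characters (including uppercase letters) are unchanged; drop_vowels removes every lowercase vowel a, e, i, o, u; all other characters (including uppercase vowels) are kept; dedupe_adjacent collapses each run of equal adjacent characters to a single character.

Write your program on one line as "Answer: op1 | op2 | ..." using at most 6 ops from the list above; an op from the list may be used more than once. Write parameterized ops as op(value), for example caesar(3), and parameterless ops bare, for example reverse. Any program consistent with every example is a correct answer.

reverse | drop(1) | drop_vowels | dedupe_adjacent | take(2) | reverse

Check, running the answer program on each example:
  "crnuhkgwqngw" -> "wgnqwgkhunrc" -> "gnqwgkhunrc" -> "gnqwgkhnrc" -> "gnqwgkhnrc" -> "gn" -> "ng"
  "xnuu" -> "uunx" -> "unx" -> "nx" -> "nx" -> "nx" -> "xn"
  "qtbunq" -> "qnubtq" -> "nubtq" -> "nbtq" -> "nbtq" -> "nb" -> "bn"
  "rygsxgrniltr" -> "rtlinrgxsgyr" -> "tlinrgxsgyr" -> "tlnrgxsgyr" -> "tlnrgxsgyr" -> "tl" -> "lt"
  "wrnwwijqgc" -> "cgqjiwwnrw" -> "gqjiwwnrw" -> "gqjwwnrw" -> "gqjwnrw" -> "gq" -> "qg"
  "fidnzey" -> "yezndif" -> "ezndif" -> "zndf" -> "zndf" -> "zn" -> "nz"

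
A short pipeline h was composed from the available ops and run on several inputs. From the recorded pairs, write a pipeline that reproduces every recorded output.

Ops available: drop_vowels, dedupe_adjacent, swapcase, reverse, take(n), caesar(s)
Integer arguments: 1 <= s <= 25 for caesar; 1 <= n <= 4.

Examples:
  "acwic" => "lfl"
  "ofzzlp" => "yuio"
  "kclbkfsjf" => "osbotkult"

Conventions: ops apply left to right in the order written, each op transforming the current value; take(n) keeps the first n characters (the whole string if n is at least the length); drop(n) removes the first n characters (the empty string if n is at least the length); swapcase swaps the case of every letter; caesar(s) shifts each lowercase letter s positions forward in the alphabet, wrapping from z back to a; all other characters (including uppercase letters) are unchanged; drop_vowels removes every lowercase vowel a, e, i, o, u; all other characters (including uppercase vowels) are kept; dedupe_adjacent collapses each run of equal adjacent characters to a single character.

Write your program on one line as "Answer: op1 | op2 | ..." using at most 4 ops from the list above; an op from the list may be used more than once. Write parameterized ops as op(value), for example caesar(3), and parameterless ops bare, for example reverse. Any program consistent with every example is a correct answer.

dedupe_adjacent | drop_vowels | reverse | caesar(9)

Check, running the answer program on each example:
  "acwic" -> "acwic" -> "cwc" -> "cwc" -> "lfl"
  "ofzzlp" -> "ofzlp" -> "fzlp" -> "plzf" -> "yuio"
  "kclbkfsjf" -> "kclbkfsjf" -> "kclbkfsjf" -> "fjsfkblck" -> "osbotkult"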